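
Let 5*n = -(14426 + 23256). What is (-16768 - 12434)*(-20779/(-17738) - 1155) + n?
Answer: 1493830734397/44345 ≈ 3.3687e+7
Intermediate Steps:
n = -37682/5 (n = (-(14426 + 23256))/5 = (-1*37682)/5 = (1/5)*(-37682) = -37682/5 ≈ -7536.4)
(-16768 - 12434)*(-20779/(-17738) - 1155) + n = (-16768 - 12434)*(-20779/(-17738) - 1155) - 37682/5 = -29202*(-20779*(-1/17738) - 1155) - 37682/5 = -29202*(20779/17738 - 1155) - 37682/5 = -29202*(-20466611/17738) - 37682/5 = 298832987211/8869 - 37682/5 = 1493830734397/44345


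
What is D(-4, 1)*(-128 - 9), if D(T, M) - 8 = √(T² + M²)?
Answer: -1096 - 137*√17 ≈ -1660.9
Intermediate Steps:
D(T, M) = 8 + √(M² + T²) (D(T, M) = 8 + √(T² + M²) = 8 + √(M² + T²))
D(-4, 1)*(-128 - 9) = (8 + √(1² + (-4)²))*(-128 - 9) = (8 + √(1 + 16))*(-137) = (8 + √17)*(-137) = -1096 - 137*√17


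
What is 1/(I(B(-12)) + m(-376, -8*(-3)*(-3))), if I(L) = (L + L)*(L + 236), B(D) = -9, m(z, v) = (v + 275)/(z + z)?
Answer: -752/3072875 ≈ -0.00024472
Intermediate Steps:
m(z, v) = (275 + v)/(2*z) (m(z, v) = (275 + v)/((2*z)) = (275 + v)*(1/(2*z)) = (275 + v)/(2*z))
I(L) = 2*L*(236 + L) (I(L) = (2*L)*(236 + L) = 2*L*(236 + L))
1/(I(B(-12)) + m(-376, -8*(-3)*(-3))) = 1/(2*(-9)*(236 - 9) + (½)*(275 - 8*(-3)*(-3))/(-376)) = 1/(2*(-9)*227 + (½)*(-1/376)*(275 + 24*(-3))) = 1/(-4086 + (½)*(-1/376)*(275 - 72)) = 1/(-4086 + (½)*(-1/376)*203) = 1/(-4086 - 203/752) = 1/(-3072875/752) = -752/3072875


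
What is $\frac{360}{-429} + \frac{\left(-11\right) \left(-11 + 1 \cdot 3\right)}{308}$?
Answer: $- \frac{554}{1001} \approx -0.55345$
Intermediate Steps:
$\frac{360}{-429} + \frac{\left(-11\right) \left(-11 + 1 \cdot 3\right)}{308} = 360 \left(- \frac{1}{429}\right) + - 11 \left(-11 + 3\right) \frac{1}{308} = - \frac{120}{143} + \left(-11\right) \left(-8\right) \frac{1}{308} = - \frac{120}{143} + 88 \cdot \frac{1}{308} = - \frac{120}{143} + \frac{2}{7} = - \frac{554}{1001}$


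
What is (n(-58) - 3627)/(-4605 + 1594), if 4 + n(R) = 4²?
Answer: 3615/3011 ≈ 1.2006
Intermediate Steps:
n(R) = 12 (n(R) = -4 + 4² = -4 + 16 = 12)
(n(-58) - 3627)/(-4605 + 1594) = (12 - 3627)/(-4605 + 1594) = -3615/(-3011) = -3615*(-1/3011) = 3615/3011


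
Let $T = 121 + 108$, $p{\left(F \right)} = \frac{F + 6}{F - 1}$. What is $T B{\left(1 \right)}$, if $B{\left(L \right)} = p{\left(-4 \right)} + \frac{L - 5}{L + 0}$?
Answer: $- \frac{5038}{5} \approx -1007.6$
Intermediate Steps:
$p{\left(F \right)} = \frac{6 + F}{-1 + F}$
$T = 229$
$B{\left(L \right)} = - \frac{2}{5} + \frac{-5 + L}{L}$ ($B{\left(L \right)} = \frac{6 - 4}{-1 - 4} + \frac{L - 5}{L + 0} = \frac{1}{-5} \cdot 2 + \frac{-5 + L}{L} = \left(- \frac{1}{5}\right) 2 + \frac{-5 + L}{L} = - \frac{2}{5} + \frac{-5 + L}{L}$)
$T B{\left(1 \right)} = 229 \left(\frac{3}{5} - \frac{5}{1}\right) = 229 \left(\frac{3}{5} - 5\right) = 229 \left(- \frac{22}{5}\right) = - \frac{5038}{5}$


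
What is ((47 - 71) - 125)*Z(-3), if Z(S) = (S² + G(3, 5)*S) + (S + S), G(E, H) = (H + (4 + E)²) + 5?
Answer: 25926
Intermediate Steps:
G(E, H) = 5 + H + (4 + E)²
Z(S) = S² + 61*S (Z(S) = (S² + (5 + 5 + (4 + 3)²)*S) + (S + S) = (S² + (5 + 5 + 7²)*S) + 2*S = (S² + (5 + 5 + 49)*S) + 2*S = (S² + 59*S) + 2*S = S² + 61*S)
((47 - 71) - 125)*Z(-3) = ((47 - 71) - 125)*(-3*(61 - 3)) = (-24 - 125)*(-3*58) = -149*(-174) = 25926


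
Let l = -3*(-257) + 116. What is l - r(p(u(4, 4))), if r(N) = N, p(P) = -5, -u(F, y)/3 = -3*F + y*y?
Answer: 892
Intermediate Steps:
u(F, y) = -3*y² + 9*F (u(F, y) = -3*(-3*F + y*y) = -3*(-3*F + y²) = -3*(y² - 3*F) = -3*y² + 9*F)
l = 887 (l = 771 + 116 = 887)
l - r(p(u(4, 4))) = 887 - 1*(-5) = 887 + 5 = 892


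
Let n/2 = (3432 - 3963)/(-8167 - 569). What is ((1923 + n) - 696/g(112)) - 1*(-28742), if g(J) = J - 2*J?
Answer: 44657465/1456 ≈ 30671.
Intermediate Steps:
g(J) = -J
n = 177/1456 (n = 2*((3432 - 3963)/(-8167 - 569)) = 2*(-531/(-8736)) = 2*(-531*(-1/8736)) = 2*(177/2912) = 177/1456 ≈ 0.12157)
((1923 + n) - 696/g(112)) - 1*(-28742) = ((1923 + 177/1456) - 696/((-1*112))) - 1*(-28742) = (2800065/1456 - 696/(-112)) + 28742 = (2800065/1456 - 696*(-1/112)) + 28742 = (2800065/1456 + 87/14) + 28742 = 2809113/1456 + 28742 = 44657465/1456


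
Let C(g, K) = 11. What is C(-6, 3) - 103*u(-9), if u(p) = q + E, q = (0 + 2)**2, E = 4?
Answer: -813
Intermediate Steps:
q = 4 (q = 2**2 = 4)
u(p) = 8 (u(p) = 4 + 4 = 8)
C(-6, 3) - 103*u(-9) = 11 - 103*8 = 11 - 824 = -813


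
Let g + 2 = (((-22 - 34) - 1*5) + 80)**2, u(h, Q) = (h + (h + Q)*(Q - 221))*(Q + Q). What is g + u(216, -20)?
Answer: 1881159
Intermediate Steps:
u(h, Q) = 2*Q*(h + (-221 + Q)*(Q + h)) (u(h, Q) = (h + (Q + h)*(-221 + Q))*(2*Q) = (h + (-221 + Q)*(Q + h))*(2*Q) = 2*Q*(h + (-221 + Q)*(Q + h)))
g = 359 (g = -2 + (((-22 - 34) - 1*5) + 80)**2 = -2 + ((-56 - 5) + 80)**2 = -2 + (-61 + 80)**2 = -2 + 19**2 = -2 + 361 = 359)
g + u(216, -20) = 359 + 2*(-20)*((-20)**2 - 221*(-20) - 220*216 - 20*216) = 359 + 2*(-20)*(400 + 4420 - 47520 - 4320) = 359 + 2*(-20)*(-47020) = 359 + 1880800 = 1881159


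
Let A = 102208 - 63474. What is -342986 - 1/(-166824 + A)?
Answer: -43933076739/128090 ≈ -3.4299e+5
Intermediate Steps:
A = 38734
-342986 - 1/(-166824 + A) = -342986 - 1/(-166824 + 38734) = -342986 - 1/(-128090) = -342986 - 1*(-1/128090) = -342986 + 1/128090 = -43933076739/128090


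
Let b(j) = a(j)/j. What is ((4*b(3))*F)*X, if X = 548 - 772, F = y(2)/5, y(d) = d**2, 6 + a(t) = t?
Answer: 3584/5 ≈ 716.80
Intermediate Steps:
a(t) = -6 + t
b(j) = (-6 + j)/j
F = 4/5 (F = 2**2/5 = 4*(1/5) = 4/5 ≈ 0.80000)
X = -224
((4*b(3))*F)*X = ((4*((-6 + 3)/3))*(4/5))*(-224) = ((4*((1/3)*(-3)))*(4/5))*(-224) = ((4*(-1))*(4/5))*(-224) = -4*4/5*(-224) = -16/5*(-224) = 3584/5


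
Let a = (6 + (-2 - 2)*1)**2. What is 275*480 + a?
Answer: 132004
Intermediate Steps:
a = 4 (a = (6 - 4*1)**2 = (6 - 4)**2 = 2**2 = 4)
275*480 + a = 275*480 + 4 = 132000 + 4 = 132004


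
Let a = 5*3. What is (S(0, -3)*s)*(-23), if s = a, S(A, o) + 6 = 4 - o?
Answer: -345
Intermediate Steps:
S(A, o) = -2 - o (S(A, o) = -6 + (4 - o) = -2 - o)
a = 15
s = 15
(S(0, -3)*s)*(-23) = ((-2 - 1*(-3))*15)*(-23) = ((-2 + 3)*15)*(-23) = (1*15)*(-23) = 15*(-23) = -345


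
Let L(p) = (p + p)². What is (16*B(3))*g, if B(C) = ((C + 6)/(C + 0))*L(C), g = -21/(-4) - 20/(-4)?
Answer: 17712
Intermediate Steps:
g = 41/4 (g = -21*(-¼) - 20*(-¼) = 21/4 + 5 = 41/4 ≈ 10.250)
L(p) = 4*p² (L(p) = (2*p)² = 4*p²)
B(C) = 4*C*(6 + C) (B(C) = ((C + 6)/(C + 0))*(4*C²) = ((6 + C)/C)*(4*C²) = 4*C*(6 + C))
(16*B(3))*g = (16*(4*3*(6 + 3)))*(41/4) = (16*(4*3*9))*(41/4) = (16*108)*(41/4) = 1728*(41/4) = 17712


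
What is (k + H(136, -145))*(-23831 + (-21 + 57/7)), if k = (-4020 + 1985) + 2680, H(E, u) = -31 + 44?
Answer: -15689258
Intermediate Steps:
H(E, u) = 13
k = 645 (k = -2035 + 2680 = 645)
(k + H(136, -145))*(-23831 + (-21 + 57/7)) = (645 + 13)*(-23831 + (-21 + 57/7)) = 658*(-23831 + (-21 + 57*(⅐))) = 658*(-23831 + (-21 + 57/7)) = 658*(-23831 - 90/7) = 658*(-166907/7) = -15689258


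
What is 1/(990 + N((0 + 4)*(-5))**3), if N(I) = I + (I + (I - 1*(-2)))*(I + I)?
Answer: 1/3375000990 ≈ 2.9630e-10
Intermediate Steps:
N(I) = I + 2*I*(2 + 2*I) (N(I) = I + (I + (I + 2))*(2*I) = I + (I + (2 + I))*(2*I) = I + (2 + 2*I)*(2*I) = I + 2*I*(2 + 2*I))
1/(990 + N((0 + 4)*(-5))**3) = 1/(990 + (((0 + 4)*(-5))*(5 + 4*((0 + 4)*(-5))))**3) = 1/(990 + ((4*(-5))*(5 + 4*(4*(-5))))**3) = 1/(990 + (-20*(5 + 4*(-20)))**3) = 1/(990 + (-20*(5 - 80))**3) = 1/(990 + (-20*(-75))**3) = 1/(990 + 1500**3) = 1/(990 + 3375000000) = 1/3375000990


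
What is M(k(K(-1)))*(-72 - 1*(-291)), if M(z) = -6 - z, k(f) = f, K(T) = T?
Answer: -1095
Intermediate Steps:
M(k(K(-1)))*(-72 - 1*(-291)) = (-6 - 1*(-1))*(-72 - 1*(-291)) = (-6 + 1)*(-72 + 291) = -5*219 = -1095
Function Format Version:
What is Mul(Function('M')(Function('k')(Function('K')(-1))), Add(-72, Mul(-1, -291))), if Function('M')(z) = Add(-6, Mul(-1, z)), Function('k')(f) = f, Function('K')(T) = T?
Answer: -1095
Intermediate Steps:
Mul(Function('M')(Function('k')(Function('K')(-1))), Add(-72, Mul(-1, -291))) = Mul(Add(-6, Mul(-1, -1)), Add(-72, Mul(-1, -291))) = Mul(Add(-6, 1), Add(-72, 291)) = Mul(-5, 219) = -1095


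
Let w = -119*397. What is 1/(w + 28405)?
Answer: -1/18838 ≈ -5.3084e-5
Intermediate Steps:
w = -47243
1/(w + 28405) = 1/(-47243 + 28405) = 1/(-18838) = -1/18838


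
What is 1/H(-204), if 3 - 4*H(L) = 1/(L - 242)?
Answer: 1784/1339 ≈ 1.3323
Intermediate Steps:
H(L) = ¾ - 1/(4*(-242 + L)) (H(L) = ¾ - 1/(4*(L - 242)) = ¾ - 1/(4*(-242 + L)))
1/H(-204) = 1/((-727 + 3*(-204))/(4*(-242 - 204))) = 1/((¼)*(-727 - 612)/(-446)) = 1/((¼)*(-1/446)*(-1339)) = 1/(1339/1784) = 1784/1339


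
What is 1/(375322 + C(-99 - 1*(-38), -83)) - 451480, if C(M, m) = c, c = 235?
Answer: -169556474359/375557 ≈ -4.5148e+5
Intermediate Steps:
C(M, m) = 235
1/(375322 + C(-99 - 1*(-38), -83)) - 451480 = 1/(375322 + 235) - 451480 = 1/375557 - 451480 = -169556474359/375557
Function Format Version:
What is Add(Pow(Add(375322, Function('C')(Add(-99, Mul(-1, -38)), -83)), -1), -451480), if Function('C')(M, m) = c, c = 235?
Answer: Rational(-169556474359, 375557) ≈ -4.5148e+5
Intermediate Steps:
Function('C')(M, m) = 235
Add(Pow(Add(375322, Function('C')(Add(-99, Mul(-1, -38)), -83)), -1), -451480) = Add(Pow(Add(375322, 235), -1), -451480) = Add(Pow(375557, -1), -451480) = Add(Rational(1, 375557), -451480) = Rational(-169556474359, 375557)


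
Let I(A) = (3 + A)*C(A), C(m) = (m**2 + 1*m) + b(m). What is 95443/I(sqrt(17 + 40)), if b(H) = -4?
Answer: -858987/5504 + 668101*sqrt(57)/16512 ≈ 149.41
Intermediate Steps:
C(m) = -4 + m + m**2 (C(m) = (m**2 + 1*m) - 4 = (m**2 + m) - 4 = (m + m**2) - 4 = -4 + m + m**2)
I(A) = (3 + A)*(-4 + A + A**2)
95443/I(sqrt(17 + 40)) = 95443/(((3 + sqrt(17 + 40))*(-4 + sqrt(17 + 40) + (sqrt(17 + 40))**2))) = 95443/(((3 + sqrt(57))*(-4 + sqrt(57) + (sqrt(57))**2))) = 95443/(((3 + sqrt(57))*(-4 + sqrt(57) + 57))) = 95443/(((3 + sqrt(57))*(53 + sqrt(57)))) = 95443*(1/((3 + sqrt(57))*(53 + sqrt(57)))) = 95443/((3 + sqrt(57))*(53 + sqrt(57)))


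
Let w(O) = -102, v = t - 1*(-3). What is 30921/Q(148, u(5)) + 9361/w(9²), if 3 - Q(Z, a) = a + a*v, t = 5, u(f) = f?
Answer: -295592/357 ≈ -827.99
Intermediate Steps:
v = 8 (v = 5 - 1*(-3) = 5 + 3 = 8)
Q(Z, a) = 3 - 9*a (Q(Z, a) = 3 - (a + a*8) = 3 - (a + 8*a) = 3 - 9*a)
30921/Q(148, u(5)) + 9361/w(9²) = 30921/(3 - 9*5) + 9361/(-102) = 30921/(3 - 45) + 9361*(-1/102) = 30921/(-42) - 9361/102 = 30921*(-1/42) - 9361/102 = -10307/14 - 9361/102 = -295592/357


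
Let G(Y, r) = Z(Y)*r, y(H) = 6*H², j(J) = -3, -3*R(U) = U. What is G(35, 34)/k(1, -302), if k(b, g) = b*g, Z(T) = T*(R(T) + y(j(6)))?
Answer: -75565/453 ≈ -166.81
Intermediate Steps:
R(U) = -U/3
Z(T) = T*(54 - T/3) (Z(T) = T*(-T/3 + 6*(-3)²) = T*(-T/3 + 6*9) = T*(-T/3 + 54) = T*(54 - T/3))
G(Y, r) = Y*r*(162 - Y)/3 (G(Y, r) = (Y*(162 - Y)/3)*r = Y*r*(162 - Y)/3)
G(35, 34)/k(1, -302) = ((⅓)*35*34*(162 - 1*35))/((1*(-302))) = ((⅓)*35*34*(162 - 35))/(-302) = ((⅓)*35*34*127)*(-1/302) = (151130/3)*(-1/302) = -75565/453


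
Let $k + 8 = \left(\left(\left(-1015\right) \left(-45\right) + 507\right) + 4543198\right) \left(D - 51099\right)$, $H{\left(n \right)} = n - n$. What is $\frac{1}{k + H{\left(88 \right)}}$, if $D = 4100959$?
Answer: $\frac{1}{18586346486792} \approx 5.3803 \cdot 10^{-14}$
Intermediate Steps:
$H{\left(n \right)} = 0$
$k = 18586346486792$ ($k = -8 + \left(\left(\left(-1015\right) \left(-45\right) + 507\right) + 4543198\right) \left(4100959 - 51099\right) = -8 + \left(\left(45675 + 507\right) + 4543198\right) 4049860 = -8 + \left(46182 + 4543198\right) 4049860 = -8 + 4589380 \cdot 4049860 = -8 + 18586346486800 = 18586346486792$)
$\frac{1}{k + H{\left(88 \right)}} = \frac{1}{18586346486792 + 0} = \frac{1}{18586346486792}$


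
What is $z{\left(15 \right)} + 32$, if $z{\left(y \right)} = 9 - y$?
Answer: $26$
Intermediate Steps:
$z{\left(15 \right)} + 32 = \left(9 - 15\right) + 32 = -6 + 32 = 26$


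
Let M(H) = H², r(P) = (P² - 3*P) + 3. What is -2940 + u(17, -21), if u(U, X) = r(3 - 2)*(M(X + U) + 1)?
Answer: -2923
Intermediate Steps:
r(P) = 3 + P² - 3*P
u(U, X) = 1 + (U + X)² (u(U, X) = (3 + (3 - 2)² - 3*(3 - 2))*((X + U)² + 1) = (3 + 1² - 3*1)*((U + X)² + 1) = (3 + 1 - 3)*(1 + (U + X)²) = 1*(1 + (U + X)²) = 1 + (U + X)²)
-2940 + u(17, -21) = -2940 + (1 + (17 - 21)²) = -2940 + (1 + (-4)²) = -2940 + (1 + 16) = -2940 + 17 = -2923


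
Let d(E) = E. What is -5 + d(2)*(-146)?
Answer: -297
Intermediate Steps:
-5 + d(2)*(-146) = -5 + 2*(-146) = -5 - 292 = -297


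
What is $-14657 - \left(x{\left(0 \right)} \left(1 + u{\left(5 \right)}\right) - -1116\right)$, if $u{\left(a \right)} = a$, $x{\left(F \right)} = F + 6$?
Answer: $-15809$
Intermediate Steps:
$x{\left(F \right)} = 6 + F$
$-14657 - \left(x{\left(0 \right)} \left(1 + u{\left(5 \right)}\right) - -1116\right) = -14657 - \left(\left(6 + 0\right) \left(1 + 5\right) - -1116\right) = -14657 - \left(6 \cdot 6 + 1116\right) = -14657 - \left(36 + 1116\right) = -14657 - 1152 = -15809$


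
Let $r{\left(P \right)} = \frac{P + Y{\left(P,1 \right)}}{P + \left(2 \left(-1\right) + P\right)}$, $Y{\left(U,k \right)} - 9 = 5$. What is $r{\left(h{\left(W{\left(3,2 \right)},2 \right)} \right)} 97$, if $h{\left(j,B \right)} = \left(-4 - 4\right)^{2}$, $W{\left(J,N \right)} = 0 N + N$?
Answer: $\frac{1261}{21} \approx 60.048$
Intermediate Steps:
$Y{\left(U,k \right)} = 14$ ($Y{\left(U,k \right)} = 9 + 5 = 14$)
$W{\left(J,N \right)} = N$ ($W{\left(J,N \right)} = 0 + N = N$)
$h{\left(j,B \right)} = 64$ ($h{\left(j,B \right)} = \left(-8\right)^{2} = 64$)
$r{\left(P \right)} = \frac{14 + P}{-2 + 2 P}$ ($r{\left(P \right)} = \frac{P + 14}{P + \left(2 \left(-1\right) + P\right)} = \frac{14 + P}{P + \left(-2 + P\right)} = \frac{14 + P}{-2 + 2 P}$)
$r{\left(h{\left(W{\left(3,2 \right)},2 \right)} \right)} 97 = \frac{14 + 64}{2 \left(-1 + 64\right)} 97 = \frac{1}{2} \cdot \frac{1}{63} \cdot 78 \cdot 97 = \frac{13}{21} \cdot 97 = \frac{1261}{21}$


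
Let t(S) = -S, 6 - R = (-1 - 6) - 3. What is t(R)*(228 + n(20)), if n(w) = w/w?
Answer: -3664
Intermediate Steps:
R = 16 (R = 6 - ((-1 - 6) - 3) = 6 - (-7 - 3) = 6 - 1*(-10) = 6 + 10 = 16)
n(w) = 1
t(R)*(228 + n(20)) = (-1*16)*(228 + 1) = -16*229 = -3664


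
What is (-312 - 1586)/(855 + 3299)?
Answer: -949/2077 ≈ -0.45691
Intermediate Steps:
(-312 - 1586)/(855 + 3299) = -1898/4154 = -1898*1/4154 = -949/2077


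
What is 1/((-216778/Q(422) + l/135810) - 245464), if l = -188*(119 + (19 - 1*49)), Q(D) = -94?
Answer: -3191535/776047185397 ≈ -4.1126e-6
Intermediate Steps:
l = -16732 (l = -188*(119 + (19 - 49)) = -188*(119 - 30) = -188*89 = -16732)
1/((-216778/Q(422) + l/135810) - 245464) = 1/((-216778/(-94) - 16732/135810) - 245464) = 1/((-216778*(-1/94) - 16732*1/135810) - 245464) = 1/((108389/47 - 8366/67905) - 245464) = 1/(7359761843/3191535 - 245464) = 1/(-776047185397/3191535) = -3191535/776047185397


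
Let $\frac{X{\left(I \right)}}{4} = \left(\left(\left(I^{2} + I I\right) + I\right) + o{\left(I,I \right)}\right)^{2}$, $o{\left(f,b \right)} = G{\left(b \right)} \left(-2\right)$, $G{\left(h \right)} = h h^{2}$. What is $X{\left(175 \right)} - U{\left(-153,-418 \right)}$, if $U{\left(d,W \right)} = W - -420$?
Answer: $454314304622498$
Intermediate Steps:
$U{\left(d,W \right)} = 420 + W$ ($U{\left(d,W \right)} = W + 420 = 420 + W$)
$G{\left(h \right)} = h^{3}$
$o{\left(f,b \right)} = - 2 b^{3}$ ($o{\left(f,b \right)} = b^{3} \left(-2\right) = - 2 b^{3}$)
$X{\left(I \right)} = 4 \left(I - 2 I^{3} + 2 I^{2}\right)^{2}$ ($X{\left(I \right)} = 4 \left(\left(\left(I^{2} + I I\right) + I\right) - 2 I^{3}\right)^{2} = 4 \left(\left(\left(I^{2} + I^{2}\right) + I\right) - 2 I^{3}\right)^{2} = 4 \left(\left(2 I^{2} + I\right) - 2 I^{3}\right)^{2} = 4 \left(\left(I + 2 I^{2}\right) - 2 I^{3}\right)^{2} = 4 \left(I - 2 I^{3} + 2 I^{2}\right)^{2}$)
$X{\left(175 \right)} - U{\left(-153,-418 \right)} = 4 \cdot 175^{2} \left(1 - 2 \cdot 175^{2} + 2 \cdot 175\right)^{2} - \left(420 - 418\right) = 4 \cdot 30625 \left(1 - 61250 + 350\right)^{2} - 2 = 4 \cdot 30625 \left(-60899\right)^{2} - 2 = 4 \cdot 30625 \cdot 3708688201 - 2 = 454314304622500 - 2 = 454314304622498$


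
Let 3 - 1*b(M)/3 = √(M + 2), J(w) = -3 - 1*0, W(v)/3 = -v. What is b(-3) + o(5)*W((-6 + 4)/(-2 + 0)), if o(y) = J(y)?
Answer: 18 - 3*I ≈ 18.0 - 3.0*I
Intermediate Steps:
W(v) = -3*v (W(v) = 3*(-v) = -3*v)
J(w) = -3 (J(w) = -3 + 0 = -3)
b(M) = 9 - 3*√(2 + M) (b(M) = 9 - 3*√(M + 2) = 9 - 3*√(2 + M))
o(y) = -3
b(-3) + o(5)*W((-6 + 4)/(-2 + 0)) = (9 - 3*√(2 - 3)) - (-9)*(-6 + 4)/(-2 + 0) = (9 - 3*I) - (-9)*(-2/(-2)) = (9 - 3*I) - (-9)*(-2*(-½)) = (9 - 3*I) - (-9) = (9 - 3*I) - 3*(-3) = (9 - 3*I) + 9 = 18 - 3*I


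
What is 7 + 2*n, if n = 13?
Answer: 33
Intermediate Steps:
7 + 2*n = 7 + 2*13 = 7 + 26 = 33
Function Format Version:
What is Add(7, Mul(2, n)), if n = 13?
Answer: 33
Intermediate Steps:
Add(7, Mul(2, n)) = Add(7, Mul(2, 13)) = Add(7, 26) = 33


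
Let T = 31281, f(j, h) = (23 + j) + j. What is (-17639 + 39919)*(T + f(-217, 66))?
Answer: 687783600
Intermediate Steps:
f(j, h) = 23 + 2*j
(-17639 + 39919)*(T + f(-217, 66)) = (-17639 + 39919)*(31281 + (23 + 2*(-217))) = 22280*(31281 + (23 - 434)) = 22280*(31281 - 411) = 22280*30870 = 687783600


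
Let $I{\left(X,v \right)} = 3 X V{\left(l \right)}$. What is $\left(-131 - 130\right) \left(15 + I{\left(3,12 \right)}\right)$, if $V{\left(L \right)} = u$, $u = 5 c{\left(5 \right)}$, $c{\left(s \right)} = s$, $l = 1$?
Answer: $-62640$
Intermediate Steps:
$u = 25$ ($u = 5 \cdot 5 = 25$)
$V{\left(L \right)} = 25$
$I{\left(X,v \right)} = 75 X$ ($I{\left(X,v \right)} = 3 X 25 = 75 X$)
$\left(-131 - 130\right) \left(15 + I{\left(3,12 \right)}\right) = \left(-131 - 130\right) \left(15 + 75 \cdot 3\right) = - 261 \left(15 + 225\right) = \left(-261\right) 240 = -62640$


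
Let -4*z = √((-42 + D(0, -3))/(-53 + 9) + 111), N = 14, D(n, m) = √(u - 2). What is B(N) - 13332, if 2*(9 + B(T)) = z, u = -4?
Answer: -13341 - √(54186 - 11*I*√6)/176 ≈ -13342.0 + 0.00032884*I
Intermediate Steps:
D(n, m) = I*√6 (D(n, m) = √(-4 - 2) = √(-6) = I*√6)
z = -√(2463/22 - I*√6/44)/4 (z = -√((-42 + I*√6)/(-53 + 9) + 111)/4 = -√((-42 + I*√6)/(-44) + 111)/4 = -√((-42 + I*√6)*(-1/44) + 111)/4 = -√((21/22 - I*√6/44) + 111)/4 = -√(2463/22 - I*√6/44)/4 ≈ -2.6452 + 0.00065768*I)
B(T) = -9 - √(54186 - 11*I*√6)/176 (B(T) = -9 + (-√(54186 - 11*I*√6)/88)/2 = -9 - √(54186 - 11*I*√6)/176)
B(N) - 13332 = (-9 - √(54186 - 11*I*√6)/176) - 13332 = -13341 - √(54186 - 11*I*√6)/176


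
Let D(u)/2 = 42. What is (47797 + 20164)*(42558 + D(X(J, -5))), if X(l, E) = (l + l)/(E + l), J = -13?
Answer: 2897992962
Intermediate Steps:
X(l, E) = 2*l/(E + l) (X(l, E) = (2*l)/(E + l) = 2*l/(E + l))
D(u) = 84 (D(u) = 2*42 = 84)
(47797 + 20164)*(42558 + D(X(J, -5))) = (47797 + 20164)*(42558 + 84) = 67961*42642 = 2897992962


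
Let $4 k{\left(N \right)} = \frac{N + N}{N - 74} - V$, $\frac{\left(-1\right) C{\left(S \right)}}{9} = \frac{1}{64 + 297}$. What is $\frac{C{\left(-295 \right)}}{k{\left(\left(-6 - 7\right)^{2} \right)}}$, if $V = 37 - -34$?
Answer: $\frac{180}{121733} \approx 0.0014786$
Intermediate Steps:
$C{\left(S \right)} = - \frac{9}{361}$ ($C{\left(S \right)} = - \frac{9}{64 + 297} = - \frac{9}{361}$)
$V = 71$ ($V = 37 + 34 = 71$)
$k{\left(N \right)} = - \frac{71}{4} + \frac{N}{2 \left(-74 + N\right)}$ ($k{\left(N \right)} = \frac{\frac{N + N}{N - 74} - 71}{4} = \frac{\frac{2 N}{-74 + N} - 71}{4} = \frac{-71 + \frac{2 N}{-74 + N}}{4} = - \frac{71}{4} + \frac{N}{2 \left(-74 + N\right)}$)
$\frac{C{\left(-295 \right)}}{k{\left(\left(-6 - 7\right)^{2} \right)}} = - \frac{9}{361 \frac{5254 - 69 \left(-6 - 7\right)^{2}}{4 \left(-74 + \left(-6 - 7\right)^{2}\right)}} = - \frac{9}{361 \frac{5254 - 69 \left(-13\right)^{2}}{4 \left(-74 + \left(-13\right)^{2}\right)}} = - \frac{9}{361 \frac{5254 - 11661}{4 \left(-74 + 169\right)}} = - \frac{9}{361 \frac{5254 - 11661}{4 \cdot 95}} = - \frac{9}{361 \cdot \frac{1}{4} \cdot \frac{1}{95} \left(-6407\right)} = - \frac{9}{361 \left(- \frac{6407}{380}\right)} = \left(- \frac{9}{361}\right) \left(- \frac{380}{6407}\right) = \frac{180}{121733}$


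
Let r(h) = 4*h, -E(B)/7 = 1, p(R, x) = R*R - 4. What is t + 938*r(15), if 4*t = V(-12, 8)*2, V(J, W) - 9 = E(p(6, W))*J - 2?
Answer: 112651/2 ≈ 56326.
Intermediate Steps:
p(R, x) = -4 + R**2 (p(R, x) = R**2 - 4 = -4 + R**2)
E(B) = -7 (E(B) = -7*1 = -7)
V(J, W) = 7 - 7*J (V(J, W) = 9 + (-7*J - 2) = 9 + (-2 - 7*J) = 7 - 7*J)
t = 91/2 (t = ((7 - 7*(-12))*2)/4 = ((7 + 84)*2)/4 = (91*2)/4 = (1/4)*182 = 91/2 ≈ 45.500)
t + 938*r(15) = 91/2 + 938*(4*15) = 91/2 + 938*60 = 91/2 + 56280 = 112651/2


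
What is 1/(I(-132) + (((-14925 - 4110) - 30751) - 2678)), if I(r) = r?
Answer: -1/52596 ≈ -1.9013e-5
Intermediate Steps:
1/(I(-132) + (((-14925 - 4110) - 30751) - 2678)) = 1/(-132 + (((-14925 - 4110) - 30751) - 2678)) = 1/(-132 + ((-19035 - 30751) - 2678)) = 1/(-132 + (-49786 - 2678)) = 1/(-132 - 52464) = 1/(-52596) = -1/52596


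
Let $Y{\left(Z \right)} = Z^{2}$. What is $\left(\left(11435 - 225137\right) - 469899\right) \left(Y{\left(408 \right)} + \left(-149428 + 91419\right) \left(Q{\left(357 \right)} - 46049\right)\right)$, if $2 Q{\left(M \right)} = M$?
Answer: $- \frac{3638217899845797}{2} \approx -1.8191 \cdot 10^{15}$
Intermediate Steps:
$Q{\left(M \right)} = \frac{M}{2}$
$\left(\left(11435 - 225137\right) - 469899\right) \left(Y{\left(408 \right)} + \left(-149428 + 91419\right) \left(Q{\left(357 \right)} - 46049\right)\right) = \left(\left(11435 - 225137\right) - 469899\right) \left(408^{2} + \left(-149428 + 91419\right) \left(\frac{1}{2} \cdot 357 - 46049\right)\right) = \left(-213702 - 469899\right) \left(166464 - 58009 \left(\frac{357}{2} - 46049\right)\right) = - 683601 \left(166464 - - \frac{5321803669}{2}\right) = - 683601 \left(166464 + \frac{5321803669}{2}\right) = \left(-683601\right) \frac{5322136597}{2} = - \frac{3638217899845797}{2}$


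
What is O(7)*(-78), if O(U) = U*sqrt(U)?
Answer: -546*sqrt(7) ≈ -1444.6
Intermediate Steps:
O(U) = U**(3/2)
O(7)*(-78) = 7**(3/2)*(-78) = (7*sqrt(7))*(-78) = -546*sqrt(7)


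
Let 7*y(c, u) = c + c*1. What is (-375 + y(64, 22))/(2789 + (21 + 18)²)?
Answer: -2497/30170 ≈ -0.082764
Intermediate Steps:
y(c, u) = 2*c/7 (y(c, u) = (c + c*1)/7 = (c + c)/7 = (2*c)/7 = 2*c/7)
(-375 + y(64, 22))/(2789 + (21 + 18)²) = (-375 + (2/7)*64)/(2789 + (21 + 18)²) = (-375 + 128/7)/(2789 + 39²) = -2497/(7*(2789 + 1521)) = -2497/7/4310 = -2497/7*1/4310 = -2497/30170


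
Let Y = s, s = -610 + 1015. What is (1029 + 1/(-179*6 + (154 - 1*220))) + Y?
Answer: 1634759/1140 ≈ 1434.0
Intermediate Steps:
s = 405
Y = 405
(1029 + 1/(-179*6 + (154 - 1*220))) + Y = (1029 + 1/(-179*6 + (154 - 1*220))) + 405 = (1029 + 1/(-1074 + (154 - 220))) + 405 = (1029 + 1/(-1074 - 66)) + 405 = (1029 + 1/(-1140)) + 405 = (1029 - 1/1140) + 405 = 1173059/1140 + 405 = 1634759/1140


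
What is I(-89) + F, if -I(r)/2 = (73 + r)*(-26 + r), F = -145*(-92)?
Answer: 9660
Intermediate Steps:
F = 13340
I(r) = -2*(-26 + r)*(73 + r) (I(r) = -2*(73 + r)*(-26 + r) = -2*(-26 + r)*(73 + r))
I(-89) + F = (3796 - 94*(-89) - 2*(-89)²) + 13340 = (3796 + 8366 - 2*7921) + 13340 = (3796 + 8366 - 15842) + 13340 = -3680 + 13340 = 9660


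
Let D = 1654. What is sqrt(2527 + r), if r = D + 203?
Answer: 4*sqrt(274) ≈ 66.212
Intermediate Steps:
r = 1857 (r = 1654 + 203 = 1857)
sqrt(2527 + r) = sqrt(2527 + 1857) = sqrt(4384) = 4*sqrt(274)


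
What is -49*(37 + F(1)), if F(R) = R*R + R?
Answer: -1911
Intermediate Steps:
F(R) = R + R**2 (F(R) = R**2 + R = R + R**2)
-49*(37 + F(1)) = -49*(37 + 1*(1 + 1)) = -49*(37 + 1*2) = -49*(37 + 2) = -49*39 = -1911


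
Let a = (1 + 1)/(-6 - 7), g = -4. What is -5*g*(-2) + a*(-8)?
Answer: -504/13 ≈ -38.769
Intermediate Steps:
a = -2/13 (a = 2/(-13) = 2*(-1/13) = -2/13 ≈ -0.15385)
-5*g*(-2) + a*(-8) = -5*(-4)*(-2) - 2/13*(-8) = 20*(-2) + 16/13 = -40 + 16/13 = -504/13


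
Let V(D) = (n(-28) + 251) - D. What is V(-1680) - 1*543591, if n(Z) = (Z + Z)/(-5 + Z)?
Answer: -17874724/33 ≈ -5.4166e+5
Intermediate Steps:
n(Z) = 2*Z/(-5 + Z) (n(Z) = (2*Z)/(-5 + Z) = 2*Z/(-5 + Z))
V(D) = 8339/33 - D (V(D) = (2*(-28)/(-5 - 28) + 251) - D = (2*(-28)/(-33) + 251) - D = (2*(-28)*(-1/33) + 251) - D = (56/33 + 251) - D = 8339/33 - D)
V(-1680) - 1*543591 = (8339/33 - 1*(-1680)) - 1*543591 = (8339/33 + 1680) - 543591 = 63779/33 - 543591 = -17874724/33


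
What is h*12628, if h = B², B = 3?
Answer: 113652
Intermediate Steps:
h = 9 (h = 3² = 9)
h*12628 = 9*12628 = 113652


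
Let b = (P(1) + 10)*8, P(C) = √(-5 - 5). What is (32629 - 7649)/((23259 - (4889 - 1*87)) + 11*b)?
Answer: 483038260/373997009 - 2198240*I*√10/373997009 ≈ 1.2916 - 0.018587*I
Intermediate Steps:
P(C) = I*√10 (P(C) = √(-10) = I*√10)
b = 80 + 8*I*√10 (b = (I*√10 + 10)*8 = (10 + I*√10)*8 = 80 + 8*I*√10 ≈ 80.0 + 25.298*I)
(32629 - 7649)/((23259 - (4889 - 1*87)) + 11*b) = (32629 - 7649)/((23259 - (4889 - 1*87)) + 11*(80 + 8*I*√10)) = 24980/((23259 - (4889 - 87)) + (880 + 88*I*√10)) = 24980/((23259 - 1*4802) + (880 + 88*I*√10)) = 24980/((23259 - 4802) + (880 + 88*I*√10)) = 24980/(18457 + (880 + 88*I*√10)) = 24980/(19337 + 88*I*√10)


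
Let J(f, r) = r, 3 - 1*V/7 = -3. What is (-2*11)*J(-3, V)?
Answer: -924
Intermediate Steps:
V = 42 (V = 21 - 7*(-3) = 21 + 21 = 42)
(-2*11)*J(-3, V) = -2*11*42 = -22*42 = -924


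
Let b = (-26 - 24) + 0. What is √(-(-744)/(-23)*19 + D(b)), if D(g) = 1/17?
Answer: I*√93952999/391 ≈ 24.79*I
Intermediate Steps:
b = -50 (b = -50 + 0 = -50)
D(g) = 1/17
√(-(-744)/(-23)*19 + D(b)) = √(-(-744)/(-23)*19 + 1/17) = √(-(-744)*(-1)/23*19 + 1/17) = √(-31*24/23*19 + 1/17) = √(-744/23*19 + 1/17) = √(-14136/23 + 1/17) = √(-240289/391) = I*√93952999/391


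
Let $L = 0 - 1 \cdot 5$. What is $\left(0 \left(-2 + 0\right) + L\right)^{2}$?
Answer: $25$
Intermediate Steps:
$L = -5$ ($L = 0 - 5 = -5$)
$\left(0 \left(-2 + 0\right) + L\right)^{2} = \left(0 \left(-2 + 0\right) - 5\right)^{2} = \left(0 \left(-2\right) - 5\right)^{2} = \left(0 - 5\right)^{2} = \left(-5\right)^{2} = 25$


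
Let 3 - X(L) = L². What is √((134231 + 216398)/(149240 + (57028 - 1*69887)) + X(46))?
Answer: 2*I*√9813377501886/136381 ≈ 45.939*I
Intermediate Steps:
X(L) = 3 - L²
√((134231 + 216398)/(149240 + (57028 - 1*69887)) + X(46)) = √((134231 + 216398)/(149240 + (57028 - 1*69887)) + (3 - 1*46²)) = √(350629/(149240 + (57028 - 69887)) + (3 - 1*2116)) = √(350629/(149240 - 12859) + (3 - 2116)) = √(350629/136381 - 2113) = √(-287822424/136381) = 2*I*√9813377501886/136381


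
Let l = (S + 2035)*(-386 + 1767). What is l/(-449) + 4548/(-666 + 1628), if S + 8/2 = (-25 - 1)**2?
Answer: -1797133501/215969 ≈ -8321.3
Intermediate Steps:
S = 672 (S = -4 + (-25 - 1)**2 = -4 + (-26)**2 = -4 + 676 = 672)
l = 3738367 (l = (672 + 2035)*(-386 + 1767) = 2707*1381 = 3738367)
l/(-449) + 4548/(-666 + 1628) = 3738367/(-449) + 4548/(-666 + 1628) = 3738367*(-1/449) + 4548/962 = -3738367/449 + 4548*(1/962) = -3738367/449 + 2274/481 = -1797133501/215969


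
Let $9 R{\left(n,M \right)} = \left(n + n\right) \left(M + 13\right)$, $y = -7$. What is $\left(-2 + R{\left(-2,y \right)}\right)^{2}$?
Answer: $\frac{196}{9} \approx 21.778$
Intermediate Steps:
$R{\left(n,M \right)} = \frac{2 n \left(13 + M\right)}{9}$ ($R{\left(n,M \right)} = \frac{\left(n + n\right) \left(M + 13\right)}{9} = \frac{2 n \left(13 + M\right)}{9}$)
$\left(-2 + R{\left(-2,y \right)}\right)^{2} = \left(-2 + \frac{2}{9} \left(-2\right) \left(13 - 7\right)\right)^{2} = \left(-2 + \frac{2}{9} \left(-2\right) 6\right)^{2} = \left(-2 - \frac{8}{3}\right)^{2} = \left(- \frac{14}{3}\right)^{2} = \frac{196}{9}$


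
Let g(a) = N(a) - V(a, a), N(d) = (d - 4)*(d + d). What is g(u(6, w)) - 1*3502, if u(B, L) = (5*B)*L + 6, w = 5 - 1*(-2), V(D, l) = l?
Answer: 87866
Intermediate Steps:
w = 7 (w = 5 + 2 = 7)
u(B, L) = 6 + 5*B*L (u(B, L) = 5*B*L + 6 = 6 + 5*B*L)
N(d) = 2*d*(-4 + d) (N(d) = (-4 + d)*(2*d) = 2*d*(-4 + d))
g(a) = -a + 2*a*(-4 + a) (g(a) = 2*a*(-4 + a) - a = -a + 2*a*(-4 + a))
g(u(6, w)) - 1*3502 = (6 + 5*6*7)*(-9 + 2*(6 + 5*6*7)) - 1*3502 = (6 + 210)*(-9 + 2*(6 + 210)) - 3502 = 216*(-9 + 2*216) - 3502 = 216*(-9 + 432) - 3502 = 216*423 - 3502 = 91368 - 3502 = 87866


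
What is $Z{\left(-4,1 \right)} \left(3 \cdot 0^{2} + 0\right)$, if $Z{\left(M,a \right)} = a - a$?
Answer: $0$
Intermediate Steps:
$Z{\left(M,a \right)} = 0$
$Z{\left(-4,1 \right)} \left(3 \cdot 0^{2} + 0\right) = 0 \left(3 \cdot 0^{2} + 0\right) = 0 \left(3 \cdot 0 + 0\right) = 0 \left(0 + 0\right) = 0 \cdot 0 = 0$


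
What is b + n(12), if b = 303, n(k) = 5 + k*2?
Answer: 332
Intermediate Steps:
n(k) = 5 + 2*k
b + n(12) = 303 + (5 + 2*12) = 303 + (5 + 24) = 303 + 29 = 332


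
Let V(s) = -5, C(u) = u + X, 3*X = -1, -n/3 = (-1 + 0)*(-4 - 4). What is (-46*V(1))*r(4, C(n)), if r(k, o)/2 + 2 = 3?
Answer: 460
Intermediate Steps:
n = -24 (n = -3*(-1 + 0)*(-4 - 4) = -(-3)*(-8) = -3*8 = -24)
X = -1/3 (X = (1/3)*(-1) = -1/3 ≈ -0.33333)
C(u) = -1/3 + u (C(u) = u - 1/3 = -1/3 + u)
r(k, o) = 2 (r(k, o) = -4 + 2*3 = -4 + 6 = 2)
(-46*V(1))*r(4, C(n)) = -46*(-5)*2 = 230*2 = 460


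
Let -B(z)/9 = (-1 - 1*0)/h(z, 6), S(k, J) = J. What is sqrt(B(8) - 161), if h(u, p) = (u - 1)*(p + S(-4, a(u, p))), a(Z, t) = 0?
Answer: I*sqrt(31514)/14 ≈ 12.68*I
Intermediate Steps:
h(u, p) = p*(-1 + u) (h(u, p) = (u - 1)*(p + 0) = (-1 + u)*p = p*(-1 + u))
B(z) = 9/(-6 + 6*z) (B(z) = -9*(-1 - 1*0)/(6*(-1 + z)) = -9*(-1 + 0)/(-6 + 6*z) = -(-9)/(-6 + 6*z) = 9/(-6 + 6*z))
sqrt(B(8) - 161) = sqrt(3/(2*(-1 + 8)) - 161) = sqrt((3/2)/7 - 161) = sqrt((3/2)*(1/7) - 161) = sqrt(3/14 - 161) = sqrt(-2251/14) = I*sqrt(31514)/14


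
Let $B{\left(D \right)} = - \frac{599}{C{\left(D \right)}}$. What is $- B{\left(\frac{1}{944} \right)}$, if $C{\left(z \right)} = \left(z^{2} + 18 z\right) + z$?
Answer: $\frac{533790464}{17937} \approx 29759.0$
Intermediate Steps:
$C{\left(z \right)} = z^{2} + 19 z$
$B{\left(D \right)} = - \frac{599}{D \left(19 + D\right)}$
$- B{\left(\frac{1}{944} \right)} = - \frac{-599}{\frac{1}{944} \left(19 + \frac{1}{944}\right)} = - \frac{\left(-599\right) \frac{1}{\frac{1}{944}}}{19 + \frac{1}{944}} = - \frac{\left(-599\right) 944}{\frac{17937}{944}} = - \frac{\left(-599\right) 944 \cdot 944}{17937} = \left(-1\right) \left(- \frac{533790464}{17937}\right) = \frac{533790464}{17937}$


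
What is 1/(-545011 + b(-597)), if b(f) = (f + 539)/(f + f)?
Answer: -597/325371538 ≈ -1.8348e-6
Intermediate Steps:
b(f) = (539 + f)/(2*f) (b(f) = (539 + f)/((2*f)) = (539 + f)*(1/(2*f)) = (539 + f)/(2*f))
1/(-545011 + b(-597)) = 1/(-545011 + (½)*(539 - 597)/(-597)) = 1/(-545011 + (½)*(-1/597)*(-58)) = 1/(-545011 + 29/597) = 1/(-325371538/597) = -597/325371538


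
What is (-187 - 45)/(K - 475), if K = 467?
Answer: 29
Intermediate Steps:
(-187 - 45)/(K - 475) = (-187 - 45)/(467 - 475) = -232/(-8) = -232*(-⅛) = 29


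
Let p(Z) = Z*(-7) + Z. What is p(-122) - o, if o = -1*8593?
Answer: 9325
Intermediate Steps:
o = -8593
p(Z) = -6*Z (p(Z) = -7*Z + Z = -6*Z)
p(-122) - o = -6*(-122) - 1*(-8593) = 732 + 8593 = 9325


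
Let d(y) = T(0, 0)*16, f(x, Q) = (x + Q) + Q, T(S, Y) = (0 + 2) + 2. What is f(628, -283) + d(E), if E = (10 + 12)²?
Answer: 126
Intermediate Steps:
T(S, Y) = 4 (T(S, Y) = 2 + 2 = 4)
f(x, Q) = x + 2*Q (f(x, Q) = (Q + x) + Q = x + 2*Q)
E = 484 (E = 22² = 484)
d(y) = 64 (d(y) = 4*16 = 64)
f(628, -283) + d(E) = (628 + 2*(-283)) + 64 = (628 - 566) + 64 = 62 + 64 = 126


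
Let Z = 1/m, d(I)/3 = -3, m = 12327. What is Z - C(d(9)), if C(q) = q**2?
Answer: -998486/12327 ≈ -81.000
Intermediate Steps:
d(I) = -9 (d(I) = 3*(-3) = -9)
Z = 1/12327 ≈ 8.1123e-5
Z - C(d(9)) = 1/12327 - 1*(-9)**2 = 1/12327 - 1*81 = 1/12327 - 81 = -998486/12327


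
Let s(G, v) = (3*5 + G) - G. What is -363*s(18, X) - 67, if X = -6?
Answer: -5512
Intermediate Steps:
s(G, v) = 15 (s(G, v) = (15 + G) - G = 15)
-363*s(18, X) - 67 = -363*15 - 67 = -5445 - 67 = -5512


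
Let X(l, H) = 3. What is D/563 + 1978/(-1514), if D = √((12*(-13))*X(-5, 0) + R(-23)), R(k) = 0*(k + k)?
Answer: -989/757 + 6*I*√13/563 ≈ -1.3065 + 0.038425*I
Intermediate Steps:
R(k) = 0 (R(k) = 0*(2*k) = 0)
D = 6*I*√13 (D = √((12*(-13))*3 + 0) = √(-156*3 + 0) = √(-468 + 0) = √(-468) = 6*I*√13 ≈ 21.633*I)
D/563 + 1978/(-1514) = (6*I*√13)/563 + 1978/(-1514) = (6*I*√13)*(1/563) + 1978*(-1/1514) = 6*I*√13/563 - 989/757 = -989/757 + 6*I*√13/563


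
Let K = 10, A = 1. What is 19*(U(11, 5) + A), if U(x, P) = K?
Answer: 209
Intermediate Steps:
U(x, P) = 10
19*(U(11, 5) + A) = 19*(10 + 1) = 19*11 = 209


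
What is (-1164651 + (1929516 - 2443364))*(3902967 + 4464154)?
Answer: -14044204231379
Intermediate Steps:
(-1164651 + (1929516 - 2443364))*(3902967 + 4464154) = (-1164651 - 513848)*8367121 = -1678499*8367121 = -14044204231379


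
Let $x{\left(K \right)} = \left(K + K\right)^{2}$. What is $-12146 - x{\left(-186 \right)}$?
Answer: $-150530$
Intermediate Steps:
$x{\left(K \right)} = 4 K^{2}$ ($x{\left(K \right)} = \left(2 K\right)^{2} = 4 K^{2}$)
$-12146 - x{\left(-186 \right)} = -12146 - 4 \left(-186\right)^{2} = -12146 - 4 \cdot 34596 = -12146 - 138384 = -150530$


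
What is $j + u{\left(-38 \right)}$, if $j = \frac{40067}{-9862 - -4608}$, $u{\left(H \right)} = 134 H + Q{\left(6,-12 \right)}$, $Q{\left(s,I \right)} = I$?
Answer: $- \frac{26856483}{5254} \approx -5111.6$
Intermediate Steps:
$u{\left(H \right)} = -12 + 134 H$ ($u{\left(H \right)} = 134 H - 12 = -12 + 134 H$)
$j = - \frac{40067}{5254}$ ($j = \frac{40067}{-9862 + 4608} = \frac{40067}{-5254} = 40067 \left(- \frac{1}{5254}\right) = - \frac{40067}{5254} \approx -7.626$)
$j + u{\left(-38 \right)} = - \frac{40067}{5254} + \left(-12 + 134 \left(-38\right)\right) = - \frac{40067}{5254} - 5104 = - \frac{26856483}{5254}$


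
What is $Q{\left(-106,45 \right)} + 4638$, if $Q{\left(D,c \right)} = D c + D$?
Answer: $-238$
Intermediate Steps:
$Q{\left(D,c \right)} = D + D c$
$Q{\left(-106,45 \right)} + 4638 = - 106 \left(1 + 45\right) + 4638 = \left(-106\right) 46 + 4638 = -4876 + 4638 = -238$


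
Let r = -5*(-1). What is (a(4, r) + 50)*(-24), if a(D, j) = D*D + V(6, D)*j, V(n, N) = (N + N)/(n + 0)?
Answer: -1744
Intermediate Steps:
r = 5
V(n, N) = 2*N/n (V(n, N) = (2*N)/n = 2*N/n)
a(D, j) = D² + D*j/3 (a(D, j) = D*D + (2*D/6)*j = D² + (2*D*(⅙))*j = D² + (D/3)*j = D² + D*j/3)
(a(4, r) + 50)*(-24) = ((⅓)*4*(5 + 3*4) + 50)*(-24) = ((⅓)*4*(5 + 12) + 50)*(-24) = ((⅓)*4*17 + 50)*(-24) = (68/3 + 50)*(-24) = (218/3)*(-24) = -1744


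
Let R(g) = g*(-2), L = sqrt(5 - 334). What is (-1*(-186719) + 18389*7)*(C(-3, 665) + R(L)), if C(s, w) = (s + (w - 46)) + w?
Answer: 404081202 - 630884*I*sqrt(329) ≈ 4.0408e+8 - 1.1443e+7*I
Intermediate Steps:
C(s, w) = -46 + s + 2*w (C(s, w) = (s + (-46 + w)) + w = (-46 + s + w) + w = -46 + s + 2*w)
L = I*sqrt(329) (L = sqrt(-329) = I*sqrt(329) ≈ 18.138*I)
R(g) = -2*g
(-1*(-186719) + 18389*7)*(C(-3, 665) + R(L)) = (-1*(-186719) + 18389*7)*((-46 - 3 + 2*665) - 2*I*sqrt(329)) = (186719 + 128723)*((-46 - 3 + 1330) - 2*I*sqrt(329)) = 315442*(1281 - 2*I*sqrt(329)) = 404081202 - 630884*I*sqrt(329)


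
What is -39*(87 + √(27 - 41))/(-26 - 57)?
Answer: 3393/83 + 39*I*√14/83 ≈ 40.88 + 1.7581*I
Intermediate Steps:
-39*(87 + √(27 - 41))/(-26 - 57) = -39*(87 + √(-14))/(-83) = -39*(87 + I*√14)*(-1)/83 = -39*(-87/83 - I*√14/83) = 3393/83 + 39*I*√14/83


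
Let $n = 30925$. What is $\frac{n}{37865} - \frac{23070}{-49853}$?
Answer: $\frac{483049915}{377536769} \approx 1.2795$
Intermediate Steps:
$\frac{n}{37865} - \frac{23070}{-49853} = \frac{30925}{37865} - \frac{23070}{-49853} = 30925 \cdot \frac{1}{37865} - - \frac{23070}{49853} = \frac{6185}{7573} + \frac{23070}{49853} = \frac{483049915}{377536769}$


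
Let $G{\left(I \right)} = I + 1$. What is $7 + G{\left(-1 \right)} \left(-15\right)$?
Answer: $7$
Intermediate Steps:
$G{\left(I \right)} = 1 + I$
$7 + G{\left(-1 \right)} \left(-15\right) = 7 + \left(1 - 1\right) \left(-15\right) = 7 + 0 \left(-15\right) = 7 + 0 = 7$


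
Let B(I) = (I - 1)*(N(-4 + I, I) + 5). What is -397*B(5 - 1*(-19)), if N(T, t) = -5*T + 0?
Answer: 867445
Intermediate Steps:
N(T, t) = -5*T
B(I) = (-1 + I)*(25 - 5*I) (B(I) = (I - 1)*(-5*(-4 + I) + 5) = (-1 + I)*((20 - 5*I) + 5) = (-1 + I)*(25 - 5*I))
-397*B(5 - 1*(-19)) = -397*(-25 - 5*(5 - 1*(-19))² + 30*(5 - 1*(-19))) = -397*(-25 - 5*(5 + 19)² + 30*(5 + 19)) = -397*(-25 - 5*24² + 30*24) = -397*(-25 - 5*576 + 720) = -397*(-25 - 2880 + 720) = -397*(-2185) = 867445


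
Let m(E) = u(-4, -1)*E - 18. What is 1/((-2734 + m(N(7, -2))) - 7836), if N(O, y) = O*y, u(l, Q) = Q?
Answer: -1/10574 ≈ -9.4572e-5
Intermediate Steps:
m(E) = -18 - E (m(E) = -E - 18 = -18 - E)
1/((-2734 + m(N(7, -2))) - 7836) = 1/((-2734 + (-18 - 7*(-2))) - 7836) = 1/((-2734 + (-18 - 1*(-14))) - 7836) = 1/((-2734 + (-18 + 14)) - 7836) = 1/((-2734 - 4) - 7836) = 1/(-2738 - 7836) = 1/(-10574) = -1/10574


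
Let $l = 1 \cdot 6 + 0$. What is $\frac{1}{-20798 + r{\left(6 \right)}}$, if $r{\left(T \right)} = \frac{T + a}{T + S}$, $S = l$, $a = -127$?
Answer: $- \frac{12}{249697} \approx -4.8058 \cdot 10^{-5}$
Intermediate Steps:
$l = 6$ ($l = 6 + 0 = 6$)
$S = 6$
$r{\left(T \right)} = \frac{-127 + T}{6 + T}$ ($r{\left(T \right)} = \frac{T - 127}{T + 6} = \frac{-127 + T}{6 + T}$)
$\frac{1}{-20798 + r{\left(6 \right)}} = \frac{1}{-20798 + \frac{-127 + 6}{6 + 6}} = \frac{1}{-20798 + \frac{1}{12} \left(-121\right)} = \frac{1}{-20798 - \frac{121}{12}} = \frac{1}{- \frac{249697}{12}} = - \frac{12}{249697}$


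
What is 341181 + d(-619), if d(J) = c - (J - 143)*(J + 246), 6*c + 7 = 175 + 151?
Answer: 342049/6 ≈ 57008.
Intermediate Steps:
c = 319/6 (c = -7/6 + (175 + 151)/6 = -7/6 + (⅙)*326 = -7/6 + 163/3 = 319/6 ≈ 53.167)
d(J) = 319/6 - (-143 + J)*(246 + J) (d(J) = 319/6 - (J - 143)*(J + 246) = 319/6 - (-143 + J)*(246 + J))
341181 + d(-619) = 341181 + (211387/6 - 1*(-619)² - 103*(-619)) = 341181 + (211387/6 - 1*383161 + 63757) = 341181 + (211387/6 - 383161 + 63757) = 341181 - 1705037/6 = 342049/6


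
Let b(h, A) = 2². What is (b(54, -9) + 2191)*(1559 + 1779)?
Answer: 7326910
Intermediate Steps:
b(h, A) = 4
(b(54, -9) + 2191)*(1559 + 1779) = (4 + 2191)*(1559 + 1779) = 2195*3338 = 7326910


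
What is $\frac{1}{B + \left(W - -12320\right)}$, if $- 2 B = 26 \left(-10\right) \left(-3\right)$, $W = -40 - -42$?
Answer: $\frac{1}{11932} \approx 8.3808 \cdot 10^{-5}$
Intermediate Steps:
$W = 2$ ($W = -40 + 42 = 2$)
$B = -390$ ($B = - \frac{26 \left(-10\right) \left(-3\right)}{2} = - \frac{\left(-260\right) \left(-3\right)}{2} = \left(- \frac{1}{2}\right) 780 = -390$)
$\frac{1}{B + \left(W - -12320\right)} = \frac{1}{-390 + \left(2 - -12320\right)} = \frac{1}{-390 + \left(2 + 12320\right)} = \frac{1}{-390 + 12322} = \frac{1}{11932}$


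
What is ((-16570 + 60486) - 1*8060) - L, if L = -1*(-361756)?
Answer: -325900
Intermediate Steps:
L = 361756
((-16570 + 60486) - 1*8060) - L = ((-16570 + 60486) - 1*8060) - 1*361756 = (43916 - 8060) - 361756 = 35856 - 361756 = -325900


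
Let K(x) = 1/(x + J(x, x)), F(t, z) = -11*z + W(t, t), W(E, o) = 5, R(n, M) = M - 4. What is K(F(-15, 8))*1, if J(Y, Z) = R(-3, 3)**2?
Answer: -1/82 ≈ -0.012195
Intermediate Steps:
R(n, M) = -4 + M
F(t, z) = 5 - 11*z (F(t, z) = -11*z + 5 = 5 - 11*z)
J(Y, Z) = 1 (J(Y, Z) = (-4 + 3)**2 = (-1)**2 = 1)
K(x) = 1/(1 + x) (K(x) = 1/(x + 1) = 1/(1 + x))
K(F(-15, 8))*1 = 1/(1 + (5 - 11*8)) = 1/(1 + (5 - 88)) = 1/(1 - 83) = 1/(-82) = -1/82*1 = -1/82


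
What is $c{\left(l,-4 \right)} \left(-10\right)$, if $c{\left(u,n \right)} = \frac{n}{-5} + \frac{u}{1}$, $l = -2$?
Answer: $12$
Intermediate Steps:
$c{\left(u,n \right)} = u - \frac{n}{5}$ ($c{\left(u,n \right)} = n \left(- \frac{1}{5}\right) + u 1 = - \frac{n}{5} + u = u - \frac{n}{5}$)
$c{\left(l,-4 \right)} \left(-10\right) = \left(-2 - - \frac{4}{5}\right) \left(-10\right) = \left(-2 + \frac{4}{5}\right) \left(-10\right) = \left(- \frac{6}{5}\right) \left(-10\right) = 12$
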